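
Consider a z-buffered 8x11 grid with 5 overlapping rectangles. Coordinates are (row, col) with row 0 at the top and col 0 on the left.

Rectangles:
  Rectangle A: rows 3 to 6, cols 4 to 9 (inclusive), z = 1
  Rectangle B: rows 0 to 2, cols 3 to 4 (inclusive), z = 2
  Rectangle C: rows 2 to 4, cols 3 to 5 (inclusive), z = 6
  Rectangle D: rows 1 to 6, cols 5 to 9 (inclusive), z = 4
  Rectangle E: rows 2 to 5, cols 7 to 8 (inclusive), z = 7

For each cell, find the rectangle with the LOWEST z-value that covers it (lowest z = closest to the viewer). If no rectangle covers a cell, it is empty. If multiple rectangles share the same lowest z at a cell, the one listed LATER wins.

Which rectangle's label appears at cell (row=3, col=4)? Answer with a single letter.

Check cell (3,4):
  A: rows 3-6 cols 4-9 z=1 -> covers; best now A (z=1)
  B: rows 0-2 cols 3-4 -> outside (row miss)
  C: rows 2-4 cols 3-5 z=6 -> covers; best now A (z=1)
  D: rows 1-6 cols 5-9 -> outside (col miss)
  E: rows 2-5 cols 7-8 -> outside (col miss)
Winner: A at z=1

Answer: A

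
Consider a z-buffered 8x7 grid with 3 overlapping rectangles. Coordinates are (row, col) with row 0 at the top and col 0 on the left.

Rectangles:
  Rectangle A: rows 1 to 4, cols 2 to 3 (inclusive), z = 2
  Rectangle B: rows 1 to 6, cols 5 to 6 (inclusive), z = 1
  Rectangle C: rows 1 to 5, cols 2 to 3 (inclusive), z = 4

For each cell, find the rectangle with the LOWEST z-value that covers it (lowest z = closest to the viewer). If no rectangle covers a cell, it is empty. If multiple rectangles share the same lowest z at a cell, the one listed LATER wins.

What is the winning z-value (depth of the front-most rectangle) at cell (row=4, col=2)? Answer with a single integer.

Check cell (4,2):
  A: rows 1-4 cols 2-3 z=2 -> covers; best now A (z=2)
  B: rows 1-6 cols 5-6 -> outside (col miss)
  C: rows 1-5 cols 2-3 z=4 -> covers; best now A (z=2)
Winner: A at z=2

Answer: 2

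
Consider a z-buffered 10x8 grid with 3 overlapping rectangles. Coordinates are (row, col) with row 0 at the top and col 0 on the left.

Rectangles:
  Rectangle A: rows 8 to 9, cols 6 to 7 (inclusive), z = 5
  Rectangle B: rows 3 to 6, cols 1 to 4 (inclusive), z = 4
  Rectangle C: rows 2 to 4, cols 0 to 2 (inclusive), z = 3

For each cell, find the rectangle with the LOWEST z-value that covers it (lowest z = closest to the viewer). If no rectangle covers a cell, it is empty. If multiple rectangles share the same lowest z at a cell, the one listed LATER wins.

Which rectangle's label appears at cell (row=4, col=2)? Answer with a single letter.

Answer: C

Derivation:
Check cell (4,2):
  A: rows 8-9 cols 6-7 -> outside (row miss)
  B: rows 3-6 cols 1-4 z=4 -> covers; best now B (z=4)
  C: rows 2-4 cols 0-2 z=3 -> covers; best now C (z=3)
Winner: C at z=3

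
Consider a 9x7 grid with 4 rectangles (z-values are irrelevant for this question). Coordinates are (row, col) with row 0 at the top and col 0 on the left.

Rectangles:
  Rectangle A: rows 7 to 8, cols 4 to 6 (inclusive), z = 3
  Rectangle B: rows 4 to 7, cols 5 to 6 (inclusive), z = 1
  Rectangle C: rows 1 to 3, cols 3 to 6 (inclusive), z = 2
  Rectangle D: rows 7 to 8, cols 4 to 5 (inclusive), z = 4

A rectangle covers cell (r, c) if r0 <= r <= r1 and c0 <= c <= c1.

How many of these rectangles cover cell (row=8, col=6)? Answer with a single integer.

Answer: 1

Derivation:
Check cell (8,6):
  A: rows 7-8 cols 4-6 -> covers
  B: rows 4-7 cols 5-6 -> outside (row miss)
  C: rows 1-3 cols 3-6 -> outside (row miss)
  D: rows 7-8 cols 4-5 -> outside (col miss)
Count covering = 1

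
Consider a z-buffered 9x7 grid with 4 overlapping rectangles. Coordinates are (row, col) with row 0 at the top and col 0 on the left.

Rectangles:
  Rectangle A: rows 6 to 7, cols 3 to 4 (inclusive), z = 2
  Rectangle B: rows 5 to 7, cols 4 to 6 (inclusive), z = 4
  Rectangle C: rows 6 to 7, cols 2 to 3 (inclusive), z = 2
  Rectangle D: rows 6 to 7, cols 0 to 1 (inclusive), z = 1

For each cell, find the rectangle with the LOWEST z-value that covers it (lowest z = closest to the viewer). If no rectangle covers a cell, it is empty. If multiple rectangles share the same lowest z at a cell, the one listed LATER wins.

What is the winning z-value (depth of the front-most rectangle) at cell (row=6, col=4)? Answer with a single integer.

Check cell (6,4):
  A: rows 6-7 cols 3-4 z=2 -> covers; best now A (z=2)
  B: rows 5-7 cols 4-6 z=4 -> covers; best now A (z=2)
  C: rows 6-7 cols 2-3 -> outside (col miss)
  D: rows 6-7 cols 0-1 -> outside (col miss)
Winner: A at z=2

Answer: 2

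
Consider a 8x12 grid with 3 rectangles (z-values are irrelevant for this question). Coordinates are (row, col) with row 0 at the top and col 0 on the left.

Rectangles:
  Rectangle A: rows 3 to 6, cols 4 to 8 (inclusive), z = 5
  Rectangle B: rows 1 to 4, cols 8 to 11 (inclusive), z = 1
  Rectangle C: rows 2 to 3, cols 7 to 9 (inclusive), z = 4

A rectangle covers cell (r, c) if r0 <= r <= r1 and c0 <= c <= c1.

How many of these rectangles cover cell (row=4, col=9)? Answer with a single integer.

Answer: 1

Derivation:
Check cell (4,9):
  A: rows 3-6 cols 4-8 -> outside (col miss)
  B: rows 1-4 cols 8-11 -> covers
  C: rows 2-3 cols 7-9 -> outside (row miss)
Count covering = 1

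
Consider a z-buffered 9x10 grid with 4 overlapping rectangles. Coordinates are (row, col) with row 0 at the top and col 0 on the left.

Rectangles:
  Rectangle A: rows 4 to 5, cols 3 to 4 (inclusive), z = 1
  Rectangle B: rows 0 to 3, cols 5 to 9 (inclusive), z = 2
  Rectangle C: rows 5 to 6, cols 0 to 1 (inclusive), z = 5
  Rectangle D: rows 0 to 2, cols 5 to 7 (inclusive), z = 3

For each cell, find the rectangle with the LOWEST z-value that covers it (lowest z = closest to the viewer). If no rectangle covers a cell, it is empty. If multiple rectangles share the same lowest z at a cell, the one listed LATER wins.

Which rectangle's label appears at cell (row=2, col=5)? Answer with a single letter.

Check cell (2,5):
  A: rows 4-5 cols 3-4 -> outside (row miss)
  B: rows 0-3 cols 5-9 z=2 -> covers; best now B (z=2)
  C: rows 5-6 cols 0-1 -> outside (row miss)
  D: rows 0-2 cols 5-7 z=3 -> covers; best now B (z=2)
Winner: B at z=2

Answer: B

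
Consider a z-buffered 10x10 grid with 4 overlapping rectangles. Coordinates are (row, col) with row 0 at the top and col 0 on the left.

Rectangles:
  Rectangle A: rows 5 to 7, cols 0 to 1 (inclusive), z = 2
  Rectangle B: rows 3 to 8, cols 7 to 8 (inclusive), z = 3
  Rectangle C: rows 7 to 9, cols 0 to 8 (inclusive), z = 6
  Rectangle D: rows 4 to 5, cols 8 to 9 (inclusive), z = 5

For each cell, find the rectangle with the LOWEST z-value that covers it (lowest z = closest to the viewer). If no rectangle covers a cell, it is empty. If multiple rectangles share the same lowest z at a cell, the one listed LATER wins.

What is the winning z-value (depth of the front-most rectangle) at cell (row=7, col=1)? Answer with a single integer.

Check cell (7,1):
  A: rows 5-7 cols 0-1 z=2 -> covers; best now A (z=2)
  B: rows 3-8 cols 7-8 -> outside (col miss)
  C: rows 7-9 cols 0-8 z=6 -> covers; best now A (z=2)
  D: rows 4-5 cols 8-9 -> outside (row miss)
Winner: A at z=2

Answer: 2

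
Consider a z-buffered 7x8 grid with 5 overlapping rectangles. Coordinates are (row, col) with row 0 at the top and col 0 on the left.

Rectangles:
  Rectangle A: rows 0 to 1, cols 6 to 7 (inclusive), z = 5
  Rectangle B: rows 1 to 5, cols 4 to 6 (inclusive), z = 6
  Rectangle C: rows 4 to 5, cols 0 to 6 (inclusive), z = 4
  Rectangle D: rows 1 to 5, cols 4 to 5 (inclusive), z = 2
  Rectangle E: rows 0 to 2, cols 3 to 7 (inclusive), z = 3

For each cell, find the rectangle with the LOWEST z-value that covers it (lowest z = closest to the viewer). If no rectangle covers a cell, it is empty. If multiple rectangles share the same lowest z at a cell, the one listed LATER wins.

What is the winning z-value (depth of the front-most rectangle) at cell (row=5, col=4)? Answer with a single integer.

Answer: 2

Derivation:
Check cell (5,4):
  A: rows 0-1 cols 6-7 -> outside (row miss)
  B: rows 1-5 cols 4-6 z=6 -> covers; best now B (z=6)
  C: rows 4-5 cols 0-6 z=4 -> covers; best now C (z=4)
  D: rows 1-5 cols 4-5 z=2 -> covers; best now D (z=2)
  E: rows 0-2 cols 3-7 -> outside (row miss)
Winner: D at z=2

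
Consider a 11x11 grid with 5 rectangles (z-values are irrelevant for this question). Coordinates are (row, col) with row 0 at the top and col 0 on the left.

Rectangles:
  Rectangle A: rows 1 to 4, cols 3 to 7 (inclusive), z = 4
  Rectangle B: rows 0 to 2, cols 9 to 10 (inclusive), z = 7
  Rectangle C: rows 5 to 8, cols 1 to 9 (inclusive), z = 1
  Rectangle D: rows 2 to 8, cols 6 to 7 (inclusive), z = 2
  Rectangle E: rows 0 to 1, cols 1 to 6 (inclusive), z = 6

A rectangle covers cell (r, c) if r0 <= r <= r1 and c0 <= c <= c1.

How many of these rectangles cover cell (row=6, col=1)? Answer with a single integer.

Check cell (6,1):
  A: rows 1-4 cols 3-7 -> outside (row miss)
  B: rows 0-2 cols 9-10 -> outside (row miss)
  C: rows 5-8 cols 1-9 -> covers
  D: rows 2-8 cols 6-7 -> outside (col miss)
  E: rows 0-1 cols 1-6 -> outside (row miss)
Count covering = 1

Answer: 1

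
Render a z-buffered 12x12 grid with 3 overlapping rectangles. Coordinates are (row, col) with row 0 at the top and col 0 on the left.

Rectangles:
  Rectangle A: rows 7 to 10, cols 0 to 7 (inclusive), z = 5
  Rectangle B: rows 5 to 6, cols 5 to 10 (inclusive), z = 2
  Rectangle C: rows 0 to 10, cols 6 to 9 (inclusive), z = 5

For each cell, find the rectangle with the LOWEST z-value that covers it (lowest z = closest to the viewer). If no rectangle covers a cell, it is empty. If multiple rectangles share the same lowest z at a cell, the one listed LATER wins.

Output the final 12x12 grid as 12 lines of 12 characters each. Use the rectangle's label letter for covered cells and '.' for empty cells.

......CCCC..
......CCCC..
......CCCC..
......CCCC..
......CCCC..
.....BBBBBB.
.....BBBBBB.
AAAAAACCCC..
AAAAAACCCC..
AAAAAACCCC..
AAAAAACCCC..
............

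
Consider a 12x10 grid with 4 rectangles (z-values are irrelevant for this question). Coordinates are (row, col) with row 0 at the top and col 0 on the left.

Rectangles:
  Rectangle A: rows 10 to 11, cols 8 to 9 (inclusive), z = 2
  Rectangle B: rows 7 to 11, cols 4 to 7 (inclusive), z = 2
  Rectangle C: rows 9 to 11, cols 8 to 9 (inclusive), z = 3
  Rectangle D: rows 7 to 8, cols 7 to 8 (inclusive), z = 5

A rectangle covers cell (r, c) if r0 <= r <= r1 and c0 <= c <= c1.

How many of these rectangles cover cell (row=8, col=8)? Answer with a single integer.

Check cell (8,8):
  A: rows 10-11 cols 8-9 -> outside (row miss)
  B: rows 7-11 cols 4-7 -> outside (col miss)
  C: rows 9-11 cols 8-9 -> outside (row miss)
  D: rows 7-8 cols 7-8 -> covers
Count covering = 1

Answer: 1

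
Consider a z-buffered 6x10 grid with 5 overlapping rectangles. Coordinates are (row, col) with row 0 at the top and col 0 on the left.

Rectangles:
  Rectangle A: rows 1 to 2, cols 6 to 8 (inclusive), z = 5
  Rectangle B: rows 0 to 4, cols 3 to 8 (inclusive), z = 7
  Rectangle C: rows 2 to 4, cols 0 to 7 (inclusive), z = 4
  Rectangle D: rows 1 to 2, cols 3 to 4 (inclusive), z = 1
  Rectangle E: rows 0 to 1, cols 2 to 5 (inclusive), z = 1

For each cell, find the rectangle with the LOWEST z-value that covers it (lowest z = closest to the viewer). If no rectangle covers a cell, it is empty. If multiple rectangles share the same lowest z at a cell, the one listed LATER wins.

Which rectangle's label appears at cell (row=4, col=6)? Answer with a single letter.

Check cell (4,6):
  A: rows 1-2 cols 6-8 -> outside (row miss)
  B: rows 0-4 cols 3-8 z=7 -> covers; best now B (z=7)
  C: rows 2-4 cols 0-7 z=4 -> covers; best now C (z=4)
  D: rows 1-2 cols 3-4 -> outside (row miss)
  E: rows 0-1 cols 2-5 -> outside (row miss)
Winner: C at z=4

Answer: C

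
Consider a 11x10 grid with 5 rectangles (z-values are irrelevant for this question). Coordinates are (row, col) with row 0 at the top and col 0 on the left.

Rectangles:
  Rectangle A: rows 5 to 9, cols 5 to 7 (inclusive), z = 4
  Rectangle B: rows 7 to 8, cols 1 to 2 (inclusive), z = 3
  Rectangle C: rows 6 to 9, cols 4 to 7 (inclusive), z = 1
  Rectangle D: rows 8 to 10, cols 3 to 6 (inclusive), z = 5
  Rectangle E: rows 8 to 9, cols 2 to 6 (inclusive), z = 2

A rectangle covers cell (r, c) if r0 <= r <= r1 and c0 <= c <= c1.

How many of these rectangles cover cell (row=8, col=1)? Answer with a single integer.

Check cell (8,1):
  A: rows 5-9 cols 5-7 -> outside (col miss)
  B: rows 7-8 cols 1-2 -> covers
  C: rows 6-9 cols 4-7 -> outside (col miss)
  D: rows 8-10 cols 3-6 -> outside (col miss)
  E: rows 8-9 cols 2-6 -> outside (col miss)
Count covering = 1

Answer: 1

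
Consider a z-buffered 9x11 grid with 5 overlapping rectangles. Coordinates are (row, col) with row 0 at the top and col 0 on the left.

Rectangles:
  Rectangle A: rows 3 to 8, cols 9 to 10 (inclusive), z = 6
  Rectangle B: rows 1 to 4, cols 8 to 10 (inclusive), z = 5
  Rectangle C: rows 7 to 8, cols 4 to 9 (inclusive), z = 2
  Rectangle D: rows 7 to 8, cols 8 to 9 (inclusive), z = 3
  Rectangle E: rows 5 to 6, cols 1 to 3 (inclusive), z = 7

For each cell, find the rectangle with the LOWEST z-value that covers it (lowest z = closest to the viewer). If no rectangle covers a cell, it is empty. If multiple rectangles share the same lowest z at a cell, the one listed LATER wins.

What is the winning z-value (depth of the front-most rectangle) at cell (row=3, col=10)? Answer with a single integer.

Answer: 5

Derivation:
Check cell (3,10):
  A: rows 3-8 cols 9-10 z=6 -> covers; best now A (z=6)
  B: rows 1-4 cols 8-10 z=5 -> covers; best now B (z=5)
  C: rows 7-8 cols 4-9 -> outside (row miss)
  D: rows 7-8 cols 8-9 -> outside (row miss)
  E: rows 5-6 cols 1-3 -> outside (row miss)
Winner: B at z=5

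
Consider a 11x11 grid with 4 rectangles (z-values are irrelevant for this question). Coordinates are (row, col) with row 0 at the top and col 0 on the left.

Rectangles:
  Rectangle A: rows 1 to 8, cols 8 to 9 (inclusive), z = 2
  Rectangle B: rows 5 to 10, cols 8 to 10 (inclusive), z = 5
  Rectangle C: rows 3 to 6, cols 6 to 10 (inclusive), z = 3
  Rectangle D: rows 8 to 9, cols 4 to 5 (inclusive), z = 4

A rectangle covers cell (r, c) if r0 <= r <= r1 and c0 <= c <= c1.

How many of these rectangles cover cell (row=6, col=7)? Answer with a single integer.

Check cell (6,7):
  A: rows 1-8 cols 8-9 -> outside (col miss)
  B: rows 5-10 cols 8-10 -> outside (col miss)
  C: rows 3-6 cols 6-10 -> covers
  D: rows 8-9 cols 4-5 -> outside (row miss)
Count covering = 1

Answer: 1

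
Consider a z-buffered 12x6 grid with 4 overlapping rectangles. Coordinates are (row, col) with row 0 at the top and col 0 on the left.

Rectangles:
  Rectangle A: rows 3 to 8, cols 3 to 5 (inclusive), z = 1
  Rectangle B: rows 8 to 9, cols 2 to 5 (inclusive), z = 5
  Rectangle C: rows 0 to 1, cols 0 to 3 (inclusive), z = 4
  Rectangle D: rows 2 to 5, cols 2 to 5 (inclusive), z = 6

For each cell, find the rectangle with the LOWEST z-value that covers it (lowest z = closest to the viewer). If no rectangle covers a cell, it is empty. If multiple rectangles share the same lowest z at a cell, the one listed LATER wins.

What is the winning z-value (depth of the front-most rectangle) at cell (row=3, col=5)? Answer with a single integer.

Check cell (3,5):
  A: rows 3-8 cols 3-5 z=1 -> covers; best now A (z=1)
  B: rows 8-9 cols 2-5 -> outside (row miss)
  C: rows 0-1 cols 0-3 -> outside (row miss)
  D: rows 2-5 cols 2-5 z=6 -> covers; best now A (z=1)
Winner: A at z=1

Answer: 1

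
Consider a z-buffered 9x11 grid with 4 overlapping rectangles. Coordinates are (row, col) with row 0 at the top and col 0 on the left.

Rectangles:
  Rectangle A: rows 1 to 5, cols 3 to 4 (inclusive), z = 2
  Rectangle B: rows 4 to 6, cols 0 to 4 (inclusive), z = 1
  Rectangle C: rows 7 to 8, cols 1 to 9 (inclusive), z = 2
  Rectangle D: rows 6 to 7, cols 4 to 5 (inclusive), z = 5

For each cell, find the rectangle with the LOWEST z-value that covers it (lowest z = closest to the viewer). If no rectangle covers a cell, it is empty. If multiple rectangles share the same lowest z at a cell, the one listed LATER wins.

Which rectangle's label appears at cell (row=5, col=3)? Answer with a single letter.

Answer: B

Derivation:
Check cell (5,3):
  A: rows 1-5 cols 3-4 z=2 -> covers; best now A (z=2)
  B: rows 4-6 cols 0-4 z=1 -> covers; best now B (z=1)
  C: rows 7-8 cols 1-9 -> outside (row miss)
  D: rows 6-7 cols 4-5 -> outside (row miss)
Winner: B at z=1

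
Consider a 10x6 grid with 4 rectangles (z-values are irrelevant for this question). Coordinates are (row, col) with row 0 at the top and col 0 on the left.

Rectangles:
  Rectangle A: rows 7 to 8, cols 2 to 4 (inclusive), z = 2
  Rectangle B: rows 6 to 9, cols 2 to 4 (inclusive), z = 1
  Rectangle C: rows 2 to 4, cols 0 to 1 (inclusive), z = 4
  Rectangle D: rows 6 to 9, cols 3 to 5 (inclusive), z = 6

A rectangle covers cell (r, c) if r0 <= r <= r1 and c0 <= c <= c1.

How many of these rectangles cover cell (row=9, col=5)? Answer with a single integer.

Check cell (9,5):
  A: rows 7-8 cols 2-4 -> outside (row miss)
  B: rows 6-9 cols 2-4 -> outside (col miss)
  C: rows 2-4 cols 0-1 -> outside (row miss)
  D: rows 6-9 cols 3-5 -> covers
Count covering = 1

Answer: 1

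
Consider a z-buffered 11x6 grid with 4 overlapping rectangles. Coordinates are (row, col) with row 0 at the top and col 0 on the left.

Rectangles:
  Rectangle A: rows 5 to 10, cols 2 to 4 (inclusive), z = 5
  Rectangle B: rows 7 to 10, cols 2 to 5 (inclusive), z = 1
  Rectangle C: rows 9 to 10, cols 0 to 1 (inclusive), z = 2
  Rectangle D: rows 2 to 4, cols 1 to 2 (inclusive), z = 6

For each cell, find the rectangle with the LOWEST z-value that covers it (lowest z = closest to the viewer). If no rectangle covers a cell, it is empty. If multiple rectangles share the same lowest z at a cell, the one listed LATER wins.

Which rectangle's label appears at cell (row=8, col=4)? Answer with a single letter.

Check cell (8,4):
  A: rows 5-10 cols 2-4 z=5 -> covers; best now A (z=5)
  B: rows 7-10 cols 2-5 z=1 -> covers; best now B (z=1)
  C: rows 9-10 cols 0-1 -> outside (row miss)
  D: rows 2-4 cols 1-2 -> outside (row miss)
Winner: B at z=1

Answer: B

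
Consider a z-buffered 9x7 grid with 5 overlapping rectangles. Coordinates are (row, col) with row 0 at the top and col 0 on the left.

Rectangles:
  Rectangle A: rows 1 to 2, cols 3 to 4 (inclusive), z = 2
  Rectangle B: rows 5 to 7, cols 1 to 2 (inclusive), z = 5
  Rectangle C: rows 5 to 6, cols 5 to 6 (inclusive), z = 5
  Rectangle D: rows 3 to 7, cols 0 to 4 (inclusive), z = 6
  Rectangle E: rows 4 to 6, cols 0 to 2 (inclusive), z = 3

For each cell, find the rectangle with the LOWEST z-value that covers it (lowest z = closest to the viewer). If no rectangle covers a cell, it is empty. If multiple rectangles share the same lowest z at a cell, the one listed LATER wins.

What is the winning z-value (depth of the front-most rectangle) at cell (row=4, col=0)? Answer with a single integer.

Answer: 3

Derivation:
Check cell (4,0):
  A: rows 1-2 cols 3-4 -> outside (row miss)
  B: rows 5-7 cols 1-2 -> outside (row miss)
  C: rows 5-6 cols 5-6 -> outside (row miss)
  D: rows 3-7 cols 0-4 z=6 -> covers; best now D (z=6)
  E: rows 4-6 cols 0-2 z=3 -> covers; best now E (z=3)
Winner: E at z=3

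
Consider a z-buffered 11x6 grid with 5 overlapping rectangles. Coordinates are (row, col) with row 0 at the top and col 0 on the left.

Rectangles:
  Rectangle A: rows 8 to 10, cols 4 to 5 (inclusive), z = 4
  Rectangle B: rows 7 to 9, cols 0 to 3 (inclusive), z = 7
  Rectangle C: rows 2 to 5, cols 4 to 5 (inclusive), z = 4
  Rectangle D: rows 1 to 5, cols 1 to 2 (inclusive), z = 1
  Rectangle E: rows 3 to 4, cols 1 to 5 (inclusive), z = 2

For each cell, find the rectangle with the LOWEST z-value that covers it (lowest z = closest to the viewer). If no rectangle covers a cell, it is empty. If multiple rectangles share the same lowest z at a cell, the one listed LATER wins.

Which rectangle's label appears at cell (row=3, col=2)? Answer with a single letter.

Answer: D

Derivation:
Check cell (3,2):
  A: rows 8-10 cols 4-5 -> outside (row miss)
  B: rows 7-9 cols 0-3 -> outside (row miss)
  C: rows 2-5 cols 4-5 -> outside (col miss)
  D: rows 1-5 cols 1-2 z=1 -> covers; best now D (z=1)
  E: rows 3-4 cols 1-5 z=2 -> covers; best now D (z=1)
Winner: D at z=1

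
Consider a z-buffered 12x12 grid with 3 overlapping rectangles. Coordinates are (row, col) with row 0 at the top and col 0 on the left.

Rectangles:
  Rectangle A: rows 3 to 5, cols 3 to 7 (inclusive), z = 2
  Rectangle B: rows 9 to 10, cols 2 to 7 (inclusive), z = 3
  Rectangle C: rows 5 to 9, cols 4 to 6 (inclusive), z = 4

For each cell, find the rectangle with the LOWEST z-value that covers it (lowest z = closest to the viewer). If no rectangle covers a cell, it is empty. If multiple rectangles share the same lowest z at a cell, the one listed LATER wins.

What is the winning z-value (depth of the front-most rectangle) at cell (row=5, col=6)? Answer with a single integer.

Answer: 2

Derivation:
Check cell (5,6):
  A: rows 3-5 cols 3-7 z=2 -> covers; best now A (z=2)
  B: rows 9-10 cols 2-7 -> outside (row miss)
  C: rows 5-9 cols 4-6 z=4 -> covers; best now A (z=2)
Winner: A at z=2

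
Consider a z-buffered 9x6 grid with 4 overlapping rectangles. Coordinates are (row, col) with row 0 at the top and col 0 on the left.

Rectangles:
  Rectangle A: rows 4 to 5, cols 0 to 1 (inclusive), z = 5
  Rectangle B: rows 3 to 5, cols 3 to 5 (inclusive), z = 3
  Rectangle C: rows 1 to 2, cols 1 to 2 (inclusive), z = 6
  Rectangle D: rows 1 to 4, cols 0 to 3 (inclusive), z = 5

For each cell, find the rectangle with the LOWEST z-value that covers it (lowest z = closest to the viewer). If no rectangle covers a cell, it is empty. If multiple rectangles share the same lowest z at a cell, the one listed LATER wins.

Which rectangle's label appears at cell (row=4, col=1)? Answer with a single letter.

Check cell (4,1):
  A: rows 4-5 cols 0-1 z=5 -> covers; best now A (z=5)
  B: rows 3-5 cols 3-5 -> outside (col miss)
  C: rows 1-2 cols 1-2 -> outside (row miss)
  D: rows 1-4 cols 0-3 z=5 -> covers; best now D (z=5)
Winner: D at z=5

Answer: D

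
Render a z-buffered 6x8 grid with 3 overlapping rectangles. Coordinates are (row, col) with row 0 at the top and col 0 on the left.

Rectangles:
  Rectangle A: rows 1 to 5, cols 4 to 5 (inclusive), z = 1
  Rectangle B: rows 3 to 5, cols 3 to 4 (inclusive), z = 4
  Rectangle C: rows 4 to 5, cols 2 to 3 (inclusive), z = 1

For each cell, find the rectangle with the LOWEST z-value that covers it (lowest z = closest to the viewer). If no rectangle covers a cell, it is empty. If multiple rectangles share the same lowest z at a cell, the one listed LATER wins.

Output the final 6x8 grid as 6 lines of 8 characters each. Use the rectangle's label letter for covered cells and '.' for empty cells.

........
....AA..
....AA..
...BAA..
..CCAA..
..CCAA..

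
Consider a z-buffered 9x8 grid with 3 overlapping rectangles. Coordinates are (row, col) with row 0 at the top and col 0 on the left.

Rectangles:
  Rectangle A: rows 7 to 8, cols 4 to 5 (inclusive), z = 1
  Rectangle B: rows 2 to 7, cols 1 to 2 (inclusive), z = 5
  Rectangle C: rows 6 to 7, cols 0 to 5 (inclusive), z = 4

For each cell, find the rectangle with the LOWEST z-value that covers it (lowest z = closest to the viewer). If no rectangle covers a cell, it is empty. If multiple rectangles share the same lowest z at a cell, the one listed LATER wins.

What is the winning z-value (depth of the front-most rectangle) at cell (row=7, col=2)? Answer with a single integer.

Check cell (7,2):
  A: rows 7-8 cols 4-5 -> outside (col miss)
  B: rows 2-7 cols 1-2 z=5 -> covers; best now B (z=5)
  C: rows 6-7 cols 0-5 z=4 -> covers; best now C (z=4)
Winner: C at z=4

Answer: 4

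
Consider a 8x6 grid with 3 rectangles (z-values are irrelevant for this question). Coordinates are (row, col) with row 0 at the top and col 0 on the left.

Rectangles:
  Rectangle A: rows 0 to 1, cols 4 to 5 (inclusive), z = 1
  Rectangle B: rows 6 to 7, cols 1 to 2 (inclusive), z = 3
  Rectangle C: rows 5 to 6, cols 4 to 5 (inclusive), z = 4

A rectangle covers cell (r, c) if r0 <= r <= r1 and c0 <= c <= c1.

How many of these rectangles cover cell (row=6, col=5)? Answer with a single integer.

Answer: 1

Derivation:
Check cell (6,5):
  A: rows 0-1 cols 4-5 -> outside (row miss)
  B: rows 6-7 cols 1-2 -> outside (col miss)
  C: rows 5-6 cols 4-5 -> covers
Count covering = 1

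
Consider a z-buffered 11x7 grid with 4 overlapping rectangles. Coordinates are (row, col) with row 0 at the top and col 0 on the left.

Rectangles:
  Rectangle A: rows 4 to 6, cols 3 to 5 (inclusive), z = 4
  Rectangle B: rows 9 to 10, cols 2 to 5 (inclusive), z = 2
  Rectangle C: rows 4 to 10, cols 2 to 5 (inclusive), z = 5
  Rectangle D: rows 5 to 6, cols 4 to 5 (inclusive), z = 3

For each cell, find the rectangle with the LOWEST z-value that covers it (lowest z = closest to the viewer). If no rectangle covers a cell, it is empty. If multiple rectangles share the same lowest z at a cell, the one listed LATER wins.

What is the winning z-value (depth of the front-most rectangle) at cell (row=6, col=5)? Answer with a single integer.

Answer: 3

Derivation:
Check cell (6,5):
  A: rows 4-6 cols 3-5 z=4 -> covers; best now A (z=4)
  B: rows 9-10 cols 2-5 -> outside (row miss)
  C: rows 4-10 cols 2-5 z=5 -> covers; best now A (z=4)
  D: rows 5-6 cols 4-5 z=3 -> covers; best now D (z=3)
Winner: D at z=3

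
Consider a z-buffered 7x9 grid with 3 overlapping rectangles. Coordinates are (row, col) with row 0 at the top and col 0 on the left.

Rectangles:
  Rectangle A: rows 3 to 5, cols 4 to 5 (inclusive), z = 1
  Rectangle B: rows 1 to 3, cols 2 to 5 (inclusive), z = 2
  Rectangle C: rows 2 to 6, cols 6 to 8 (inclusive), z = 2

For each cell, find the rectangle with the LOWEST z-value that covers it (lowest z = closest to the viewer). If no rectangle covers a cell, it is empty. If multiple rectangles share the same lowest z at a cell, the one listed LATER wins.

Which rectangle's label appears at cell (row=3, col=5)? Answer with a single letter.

Check cell (3,5):
  A: rows 3-5 cols 4-5 z=1 -> covers; best now A (z=1)
  B: rows 1-3 cols 2-5 z=2 -> covers; best now A (z=1)
  C: rows 2-6 cols 6-8 -> outside (col miss)
Winner: A at z=1

Answer: A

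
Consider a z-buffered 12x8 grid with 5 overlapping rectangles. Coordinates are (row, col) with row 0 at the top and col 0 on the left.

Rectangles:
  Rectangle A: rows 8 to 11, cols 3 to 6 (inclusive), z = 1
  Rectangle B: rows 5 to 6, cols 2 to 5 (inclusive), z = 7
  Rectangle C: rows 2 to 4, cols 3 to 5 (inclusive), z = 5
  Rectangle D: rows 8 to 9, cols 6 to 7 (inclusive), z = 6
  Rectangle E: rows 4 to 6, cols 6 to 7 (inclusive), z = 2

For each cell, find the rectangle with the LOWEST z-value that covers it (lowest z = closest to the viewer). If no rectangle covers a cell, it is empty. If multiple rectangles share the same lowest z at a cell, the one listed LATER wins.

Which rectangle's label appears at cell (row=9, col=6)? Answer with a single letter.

Answer: A

Derivation:
Check cell (9,6):
  A: rows 8-11 cols 3-6 z=1 -> covers; best now A (z=1)
  B: rows 5-6 cols 2-5 -> outside (row miss)
  C: rows 2-4 cols 3-5 -> outside (row miss)
  D: rows 8-9 cols 6-7 z=6 -> covers; best now A (z=1)
  E: rows 4-6 cols 6-7 -> outside (row miss)
Winner: A at z=1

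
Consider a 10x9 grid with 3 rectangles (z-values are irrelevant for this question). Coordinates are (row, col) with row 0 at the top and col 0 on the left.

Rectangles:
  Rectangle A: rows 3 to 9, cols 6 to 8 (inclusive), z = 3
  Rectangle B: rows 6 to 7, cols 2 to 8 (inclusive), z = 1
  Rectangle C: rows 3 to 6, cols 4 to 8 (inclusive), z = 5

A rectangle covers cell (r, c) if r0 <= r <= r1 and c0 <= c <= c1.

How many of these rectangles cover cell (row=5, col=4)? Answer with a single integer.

Answer: 1

Derivation:
Check cell (5,4):
  A: rows 3-9 cols 6-8 -> outside (col miss)
  B: rows 6-7 cols 2-8 -> outside (row miss)
  C: rows 3-6 cols 4-8 -> covers
Count covering = 1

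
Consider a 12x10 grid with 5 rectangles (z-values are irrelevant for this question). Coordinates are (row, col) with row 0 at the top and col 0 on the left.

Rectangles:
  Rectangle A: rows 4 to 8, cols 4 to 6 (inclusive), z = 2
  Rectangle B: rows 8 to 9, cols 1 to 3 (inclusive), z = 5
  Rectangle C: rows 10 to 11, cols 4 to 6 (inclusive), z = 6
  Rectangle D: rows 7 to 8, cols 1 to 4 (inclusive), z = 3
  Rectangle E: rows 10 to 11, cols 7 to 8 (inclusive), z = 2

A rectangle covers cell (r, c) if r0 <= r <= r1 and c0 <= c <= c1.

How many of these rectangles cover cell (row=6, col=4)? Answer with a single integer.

Answer: 1

Derivation:
Check cell (6,4):
  A: rows 4-8 cols 4-6 -> covers
  B: rows 8-9 cols 1-3 -> outside (row miss)
  C: rows 10-11 cols 4-6 -> outside (row miss)
  D: rows 7-8 cols 1-4 -> outside (row miss)
  E: rows 10-11 cols 7-8 -> outside (row miss)
Count covering = 1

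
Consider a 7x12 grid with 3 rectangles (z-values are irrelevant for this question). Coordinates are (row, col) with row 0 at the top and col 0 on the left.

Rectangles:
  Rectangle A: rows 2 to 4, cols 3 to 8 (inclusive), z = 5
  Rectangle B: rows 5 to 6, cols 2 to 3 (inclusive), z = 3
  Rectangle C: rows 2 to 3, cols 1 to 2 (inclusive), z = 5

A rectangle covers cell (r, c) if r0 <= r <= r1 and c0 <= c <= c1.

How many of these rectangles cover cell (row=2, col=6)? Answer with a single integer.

Answer: 1

Derivation:
Check cell (2,6):
  A: rows 2-4 cols 3-8 -> covers
  B: rows 5-6 cols 2-3 -> outside (row miss)
  C: rows 2-3 cols 1-2 -> outside (col miss)
Count covering = 1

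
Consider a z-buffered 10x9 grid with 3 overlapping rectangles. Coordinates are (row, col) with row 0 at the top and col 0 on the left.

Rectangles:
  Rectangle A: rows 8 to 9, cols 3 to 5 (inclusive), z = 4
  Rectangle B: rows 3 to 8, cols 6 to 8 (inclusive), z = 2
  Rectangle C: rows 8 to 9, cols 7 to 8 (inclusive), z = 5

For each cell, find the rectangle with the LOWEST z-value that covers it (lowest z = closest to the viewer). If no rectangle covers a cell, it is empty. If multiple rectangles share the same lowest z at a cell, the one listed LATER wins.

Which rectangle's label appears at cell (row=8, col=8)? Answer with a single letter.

Answer: B

Derivation:
Check cell (8,8):
  A: rows 8-9 cols 3-5 -> outside (col miss)
  B: rows 3-8 cols 6-8 z=2 -> covers; best now B (z=2)
  C: rows 8-9 cols 7-8 z=5 -> covers; best now B (z=2)
Winner: B at z=2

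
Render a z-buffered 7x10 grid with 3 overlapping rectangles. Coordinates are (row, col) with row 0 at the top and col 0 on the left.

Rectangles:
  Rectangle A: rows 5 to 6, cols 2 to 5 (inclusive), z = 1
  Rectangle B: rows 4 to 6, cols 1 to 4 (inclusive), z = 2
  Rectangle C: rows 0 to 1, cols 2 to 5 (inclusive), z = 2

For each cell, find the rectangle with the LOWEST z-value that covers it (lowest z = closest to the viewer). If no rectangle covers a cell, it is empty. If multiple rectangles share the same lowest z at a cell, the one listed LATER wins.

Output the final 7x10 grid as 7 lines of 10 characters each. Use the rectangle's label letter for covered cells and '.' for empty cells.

..CCCC....
..CCCC....
..........
..........
.BBBB.....
.BAAAA....
.BAAAA....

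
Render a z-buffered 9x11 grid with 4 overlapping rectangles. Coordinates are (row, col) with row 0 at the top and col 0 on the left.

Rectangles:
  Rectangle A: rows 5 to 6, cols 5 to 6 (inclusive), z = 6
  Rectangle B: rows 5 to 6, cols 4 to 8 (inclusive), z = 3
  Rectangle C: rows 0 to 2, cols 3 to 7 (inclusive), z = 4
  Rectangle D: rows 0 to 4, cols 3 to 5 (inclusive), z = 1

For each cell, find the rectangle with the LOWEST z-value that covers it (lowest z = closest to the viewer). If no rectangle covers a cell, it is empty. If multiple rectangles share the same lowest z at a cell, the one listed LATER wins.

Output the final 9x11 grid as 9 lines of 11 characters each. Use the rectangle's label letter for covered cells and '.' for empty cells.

...DDDCC...
...DDDCC...
...DDDCC...
...DDD.....
...DDD.....
....BBBBB..
....BBBBB..
...........
...........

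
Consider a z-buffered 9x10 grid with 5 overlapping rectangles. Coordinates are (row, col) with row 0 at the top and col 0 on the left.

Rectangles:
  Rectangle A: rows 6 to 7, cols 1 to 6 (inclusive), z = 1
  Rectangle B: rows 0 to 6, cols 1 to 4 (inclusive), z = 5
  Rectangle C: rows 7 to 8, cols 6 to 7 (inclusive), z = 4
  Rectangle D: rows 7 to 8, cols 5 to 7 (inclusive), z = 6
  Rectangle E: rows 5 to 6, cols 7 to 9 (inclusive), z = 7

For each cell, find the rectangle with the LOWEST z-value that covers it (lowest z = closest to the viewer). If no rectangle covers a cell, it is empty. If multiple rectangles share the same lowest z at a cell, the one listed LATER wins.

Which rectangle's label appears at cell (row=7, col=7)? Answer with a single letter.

Check cell (7,7):
  A: rows 6-7 cols 1-6 -> outside (col miss)
  B: rows 0-6 cols 1-4 -> outside (row miss)
  C: rows 7-8 cols 6-7 z=4 -> covers; best now C (z=4)
  D: rows 7-8 cols 5-7 z=6 -> covers; best now C (z=4)
  E: rows 5-6 cols 7-9 -> outside (row miss)
Winner: C at z=4

Answer: C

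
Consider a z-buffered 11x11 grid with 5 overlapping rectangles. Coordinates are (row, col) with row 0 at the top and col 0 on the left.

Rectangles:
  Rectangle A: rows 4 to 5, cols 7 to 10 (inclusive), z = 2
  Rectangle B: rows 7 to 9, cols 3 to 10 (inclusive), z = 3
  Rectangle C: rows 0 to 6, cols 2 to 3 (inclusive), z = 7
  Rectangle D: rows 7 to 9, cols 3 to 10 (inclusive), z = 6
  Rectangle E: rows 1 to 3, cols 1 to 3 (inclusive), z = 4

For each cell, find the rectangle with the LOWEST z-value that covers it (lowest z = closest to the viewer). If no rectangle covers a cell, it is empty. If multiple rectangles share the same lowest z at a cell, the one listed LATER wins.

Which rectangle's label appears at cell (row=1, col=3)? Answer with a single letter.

Answer: E

Derivation:
Check cell (1,3):
  A: rows 4-5 cols 7-10 -> outside (row miss)
  B: rows 7-9 cols 3-10 -> outside (row miss)
  C: rows 0-6 cols 2-3 z=7 -> covers; best now C (z=7)
  D: rows 7-9 cols 3-10 -> outside (row miss)
  E: rows 1-3 cols 1-3 z=4 -> covers; best now E (z=4)
Winner: E at z=4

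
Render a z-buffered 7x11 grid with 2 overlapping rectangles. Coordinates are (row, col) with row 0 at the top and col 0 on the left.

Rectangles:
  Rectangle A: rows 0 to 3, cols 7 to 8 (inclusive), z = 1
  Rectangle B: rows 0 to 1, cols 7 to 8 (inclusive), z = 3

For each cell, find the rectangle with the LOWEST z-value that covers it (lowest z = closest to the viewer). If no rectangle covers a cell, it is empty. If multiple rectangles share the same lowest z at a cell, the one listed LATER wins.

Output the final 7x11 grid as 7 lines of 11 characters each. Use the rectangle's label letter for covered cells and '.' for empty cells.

.......AA..
.......AA..
.......AA..
.......AA..
...........
...........
...........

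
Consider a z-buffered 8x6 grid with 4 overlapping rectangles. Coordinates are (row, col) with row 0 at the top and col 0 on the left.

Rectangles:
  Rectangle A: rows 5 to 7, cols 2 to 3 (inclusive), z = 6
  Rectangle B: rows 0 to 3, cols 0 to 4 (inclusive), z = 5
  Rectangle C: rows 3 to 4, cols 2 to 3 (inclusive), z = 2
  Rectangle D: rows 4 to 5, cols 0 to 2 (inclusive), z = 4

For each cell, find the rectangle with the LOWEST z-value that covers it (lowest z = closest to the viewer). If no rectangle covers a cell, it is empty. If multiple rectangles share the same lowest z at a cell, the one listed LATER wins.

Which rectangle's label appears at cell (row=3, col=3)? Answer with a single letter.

Check cell (3,3):
  A: rows 5-7 cols 2-3 -> outside (row miss)
  B: rows 0-3 cols 0-4 z=5 -> covers; best now B (z=5)
  C: rows 3-4 cols 2-3 z=2 -> covers; best now C (z=2)
  D: rows 4-5 cols 0-2 -> outside (row miss)
Winner: C at z=2

Answer: C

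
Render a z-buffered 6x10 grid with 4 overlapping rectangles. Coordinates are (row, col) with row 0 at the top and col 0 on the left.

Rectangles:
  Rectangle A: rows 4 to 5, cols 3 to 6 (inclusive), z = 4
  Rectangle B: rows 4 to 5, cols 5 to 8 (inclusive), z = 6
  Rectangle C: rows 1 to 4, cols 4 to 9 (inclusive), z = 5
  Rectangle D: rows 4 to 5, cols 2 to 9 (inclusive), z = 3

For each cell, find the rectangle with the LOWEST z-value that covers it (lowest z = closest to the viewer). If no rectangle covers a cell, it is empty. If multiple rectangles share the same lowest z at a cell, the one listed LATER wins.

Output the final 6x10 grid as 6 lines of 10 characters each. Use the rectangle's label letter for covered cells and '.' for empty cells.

..........
....CCCCCC
....CCCCCC
....CCCCCC
..DDDDDDDD
..DDDDDDDD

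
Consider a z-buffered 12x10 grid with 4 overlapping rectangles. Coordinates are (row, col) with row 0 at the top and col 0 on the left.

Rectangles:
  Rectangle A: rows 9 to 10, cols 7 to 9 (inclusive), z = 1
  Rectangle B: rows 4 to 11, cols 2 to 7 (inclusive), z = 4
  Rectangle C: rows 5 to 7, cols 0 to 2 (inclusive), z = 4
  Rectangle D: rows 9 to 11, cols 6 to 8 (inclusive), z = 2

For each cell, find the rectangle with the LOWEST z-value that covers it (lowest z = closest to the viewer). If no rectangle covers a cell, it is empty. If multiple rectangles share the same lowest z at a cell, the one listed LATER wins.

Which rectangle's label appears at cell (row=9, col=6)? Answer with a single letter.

Check cell (9,6):
  A: rows 9-10 cols 7-9 -> outside (col miss)
  B: rows 4-11 cols 2-7 z=4 -> covers; best now B (z=4)
  C: rows 5-7 cols 0-2 -> outside (row miss)
  D: rows 9-11 cols 6-8 z=2 -> covers; best now D (z=2)
Winner: D at z=2

Answer: D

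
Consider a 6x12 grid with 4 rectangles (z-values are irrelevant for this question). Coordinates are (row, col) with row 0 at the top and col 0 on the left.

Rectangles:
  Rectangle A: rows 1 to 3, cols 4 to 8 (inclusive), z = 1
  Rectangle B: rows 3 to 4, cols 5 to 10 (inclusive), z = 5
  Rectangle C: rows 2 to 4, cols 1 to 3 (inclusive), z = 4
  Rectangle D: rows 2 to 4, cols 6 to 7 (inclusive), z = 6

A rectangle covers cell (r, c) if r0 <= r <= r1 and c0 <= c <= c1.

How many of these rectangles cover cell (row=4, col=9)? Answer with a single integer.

Check cell (4,9):
  A: rows 1-3 cols 4-8 -> outside (row miss)
  B: rows 3-4 cols 5-10 -> covers
  C: rows 2-4 cols 1-3 -> outside (col miss)
  D: rows 2-4 cols 6-7 -> outside (col miss)
Count covering = 1

Answer: 1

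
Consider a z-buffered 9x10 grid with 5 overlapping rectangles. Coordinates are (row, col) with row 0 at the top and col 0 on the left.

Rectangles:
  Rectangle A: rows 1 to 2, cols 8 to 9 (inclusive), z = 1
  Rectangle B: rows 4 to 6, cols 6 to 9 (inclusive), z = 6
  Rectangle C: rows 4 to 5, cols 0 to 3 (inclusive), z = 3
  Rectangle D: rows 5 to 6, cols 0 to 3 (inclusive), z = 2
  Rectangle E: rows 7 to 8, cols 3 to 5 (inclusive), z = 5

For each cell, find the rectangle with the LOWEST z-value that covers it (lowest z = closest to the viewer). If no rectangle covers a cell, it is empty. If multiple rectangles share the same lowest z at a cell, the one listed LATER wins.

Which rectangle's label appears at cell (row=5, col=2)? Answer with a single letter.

Check cell (5,2):
  A: rows 1-2 cols 8-9 -> outside (row miss)
  B: rows 4-6 cols 6-9 -> outside (col miss)
  C: rows 4-5 cols 0-3 z=3 -> covers; best now C (z=3)
  D: rows 5-6 cols 0-3 z=2 -> covers; best now D (z=2)
  E: rows 7-8 cols 3-5 -> outside (row miss)
Winner: D at z=2

Answer: D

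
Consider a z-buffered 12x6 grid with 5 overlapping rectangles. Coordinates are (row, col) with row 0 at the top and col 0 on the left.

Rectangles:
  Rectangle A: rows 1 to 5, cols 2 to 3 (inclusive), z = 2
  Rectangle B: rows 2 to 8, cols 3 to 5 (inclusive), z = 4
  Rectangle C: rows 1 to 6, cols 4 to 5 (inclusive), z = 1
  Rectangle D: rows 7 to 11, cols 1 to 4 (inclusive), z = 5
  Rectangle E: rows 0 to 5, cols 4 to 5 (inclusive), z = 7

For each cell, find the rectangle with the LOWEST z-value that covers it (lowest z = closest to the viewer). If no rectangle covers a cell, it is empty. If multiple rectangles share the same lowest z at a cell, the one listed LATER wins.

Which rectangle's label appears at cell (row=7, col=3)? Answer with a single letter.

Check cell (7,3):
  A: rows 1-5 cols 2-3 -> outside (row miss)
  B: rows 2-8 cols 3-5 z=4 -> covers; best now B (z=4)
  C: rows 1-6 cols 4-5 -> outside (row miss)
  D: rows 7-11 cols 1-4 z=5 -> covers; best now B (z=4)
  E: rows 0-5 cols 4-5 -> outside (row miss)
Winner: B at z=4

Answer: B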